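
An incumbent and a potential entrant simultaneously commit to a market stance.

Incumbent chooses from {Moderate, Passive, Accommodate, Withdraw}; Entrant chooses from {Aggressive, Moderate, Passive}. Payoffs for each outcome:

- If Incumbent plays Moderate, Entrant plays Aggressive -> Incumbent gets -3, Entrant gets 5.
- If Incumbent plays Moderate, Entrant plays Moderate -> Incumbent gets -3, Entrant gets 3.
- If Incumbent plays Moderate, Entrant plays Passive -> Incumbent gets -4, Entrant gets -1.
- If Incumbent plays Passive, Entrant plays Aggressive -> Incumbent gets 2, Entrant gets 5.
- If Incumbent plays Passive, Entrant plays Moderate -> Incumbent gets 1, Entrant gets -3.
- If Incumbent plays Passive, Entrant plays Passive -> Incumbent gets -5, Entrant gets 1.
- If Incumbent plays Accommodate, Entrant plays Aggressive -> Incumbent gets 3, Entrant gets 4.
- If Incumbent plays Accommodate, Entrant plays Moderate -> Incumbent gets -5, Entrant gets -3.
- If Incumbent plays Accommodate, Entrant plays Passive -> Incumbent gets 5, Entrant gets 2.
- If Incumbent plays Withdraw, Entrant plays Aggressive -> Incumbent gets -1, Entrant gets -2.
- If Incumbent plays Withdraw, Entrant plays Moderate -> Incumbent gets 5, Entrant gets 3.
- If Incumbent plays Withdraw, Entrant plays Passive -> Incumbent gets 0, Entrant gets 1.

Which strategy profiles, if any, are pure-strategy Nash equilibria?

For each player, find the best response to each opponent profile; mutual best responses are the pure NE.
Incumbent against Aggressive: payoffs -3, 2, 3, -1 → best response Accommodate.
Incumbent against Moderate: payoffs -3, 1, -5, 5 → best response Withdraw.
Incumbent against Passive: payoffs -4, -5, 5, 0 → best response Accommodate.
Entrant against Moderate: payoffs 5, 3, -1 → best response Aggressive.
Entrant against Passive: payoffs 5, -3, 1 → best response Aggressive.
Entrant against Accommodate: payoffs 4, -3, 2 → best response Aggressive.
Entrant against Withdraw: payoffs -2, 3, 1 → best response Moderate.
Mutual best responses: (Accommodate, Aggressive); (Withdraw, Moderate).

The pure Nash equilibria are (Accommodate, Aggressive), (Withdraw, Moderate).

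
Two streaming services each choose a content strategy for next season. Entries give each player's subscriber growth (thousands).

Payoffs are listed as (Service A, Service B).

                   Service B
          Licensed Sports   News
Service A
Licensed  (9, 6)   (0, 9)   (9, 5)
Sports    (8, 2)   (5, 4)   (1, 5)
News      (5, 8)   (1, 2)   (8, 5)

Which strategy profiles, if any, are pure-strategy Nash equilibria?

There is no pure-strategy Nash equilibrium.

Service A against Licensed: payoffs 9, 8, 5 → best response Licensed.
Service A against Sports: payoffs 0, 5, 1 → best response Sports.
Service A against News: payoffs 9, 1, 8 → best response Licensed.
Service B against Licensed: payoffs 6, 9, 5 → best response Sports.
Service B against Sports: payoffs 2, 4, 5 → best response News.
Service B against News: payoffs 8, 2, 5 → best response Licensed.
No profile is a mutual best response for all players.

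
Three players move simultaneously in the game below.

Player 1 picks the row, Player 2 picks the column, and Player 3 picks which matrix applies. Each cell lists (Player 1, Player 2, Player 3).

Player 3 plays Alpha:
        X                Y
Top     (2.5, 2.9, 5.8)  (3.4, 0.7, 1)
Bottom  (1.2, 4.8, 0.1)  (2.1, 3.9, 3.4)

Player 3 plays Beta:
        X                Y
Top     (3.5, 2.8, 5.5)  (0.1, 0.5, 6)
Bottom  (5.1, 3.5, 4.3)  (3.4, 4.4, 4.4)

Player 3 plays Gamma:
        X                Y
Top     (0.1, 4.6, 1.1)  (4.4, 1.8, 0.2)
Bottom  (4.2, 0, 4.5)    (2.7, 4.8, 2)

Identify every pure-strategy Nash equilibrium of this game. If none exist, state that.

The pure Nash equilibria are (Top, X, Alpha), (Bottom, Y, Beta).

(Top, X, Alpha): Player 1 gets 2.5, best alternative 1.2; Player 2 gets 2.9, best alternative 0.7; Player 3 gets 5.8, best alternative 5.5. No profitable deviation — NE.
(Top, X, Beta): Player 1 can switch to Bottom (3.5 → 5.1). Not NE.
(Top, X, Gamma): Player 1 can switch to Bottom (0.1 → 4.2). Not NE.
(Top, Y, Alpha): Player 2 can switch to X (0.7 → 2.9). Not NE.
(Top, Y, Beta): Player 1 can switch to Bottom (0.1 → 3.4). Not NE.
(Top, Y, Gamma): Player 2 can switch to X (1.8 → 4.6). Not NE.
(Bottom, X, Alpha): Player 1 can switch to Top (1.2 → 2.5). Not NE.
(Bottom, X, Beta): Player 2 can switch to Y (3.5 → 4.4). Not NE.
(Bottom, X, Gamma): Player 2 can switch to Y (0 → 4.8). Not NE.
(Bottom, Y, Beta): Player 1 gets 3.4, best alternative 0.1; Player 2 gets 4.4, best alternative 3.5; Player 3 gets 4.4, best alternative 3.4. No profitable deviation — NE.
(The remaining 2 profiles each have a profitable deviation by the same check.)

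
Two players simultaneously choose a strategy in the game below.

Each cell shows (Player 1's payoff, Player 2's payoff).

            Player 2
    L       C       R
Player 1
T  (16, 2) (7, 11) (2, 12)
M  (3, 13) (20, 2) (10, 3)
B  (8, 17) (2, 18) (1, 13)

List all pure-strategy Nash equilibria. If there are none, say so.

(T, L): Player 2 can switch to C (2 → 11). Not NE.
(T, C): Player 1 can switch to M (7 → 20). Not NE.
(T, R): Player 1 can switch to M (2 → 10). Not NE.
(M, L): Player 1 can switch to T (3 → 16). Not NE.
(M, C): Player 2 can switch to L (2 → 13). Not NE.
(M, R): Player 2 can switch to L (3 → 13). Not NE.
(B, L): Player 1 can switch to T (8 → 16). Not NE.
(B, C): Player 1 can switch to T (2 → 7). Not NE.
(B, R): Player 1 can switch to T (1 → 2). Not NE.

There is no pure-strategy Nash equilibrium.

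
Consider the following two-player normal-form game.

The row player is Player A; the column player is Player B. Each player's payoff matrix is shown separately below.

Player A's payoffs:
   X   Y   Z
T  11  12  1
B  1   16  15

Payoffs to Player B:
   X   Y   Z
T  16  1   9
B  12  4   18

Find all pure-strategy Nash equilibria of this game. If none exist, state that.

The pure Nash equilibria are (T, X), (B, Z).

Check each profile: it is a Nash equilibrium iff no player can strictly gain by switching unilaterally.
(T, X): Player A gets 11, best alternative 1; Player B gets 16, best alternative 9. No profitable deviation — NE.
(T, Y): Player A can switch to B (12 → 16). Not NE.
(T, Z): Player A can switch to B (1 → 15). Not NE.
(B, X): Player A can switch to T (1 → 11). Not NE.
(B, Y): Player B can switch to X (4 → 12). Not NE.
(B, Z): Player A gets 15, best alternative 1; Player B gets 18, best alternative 12. No profitable deviation — NE.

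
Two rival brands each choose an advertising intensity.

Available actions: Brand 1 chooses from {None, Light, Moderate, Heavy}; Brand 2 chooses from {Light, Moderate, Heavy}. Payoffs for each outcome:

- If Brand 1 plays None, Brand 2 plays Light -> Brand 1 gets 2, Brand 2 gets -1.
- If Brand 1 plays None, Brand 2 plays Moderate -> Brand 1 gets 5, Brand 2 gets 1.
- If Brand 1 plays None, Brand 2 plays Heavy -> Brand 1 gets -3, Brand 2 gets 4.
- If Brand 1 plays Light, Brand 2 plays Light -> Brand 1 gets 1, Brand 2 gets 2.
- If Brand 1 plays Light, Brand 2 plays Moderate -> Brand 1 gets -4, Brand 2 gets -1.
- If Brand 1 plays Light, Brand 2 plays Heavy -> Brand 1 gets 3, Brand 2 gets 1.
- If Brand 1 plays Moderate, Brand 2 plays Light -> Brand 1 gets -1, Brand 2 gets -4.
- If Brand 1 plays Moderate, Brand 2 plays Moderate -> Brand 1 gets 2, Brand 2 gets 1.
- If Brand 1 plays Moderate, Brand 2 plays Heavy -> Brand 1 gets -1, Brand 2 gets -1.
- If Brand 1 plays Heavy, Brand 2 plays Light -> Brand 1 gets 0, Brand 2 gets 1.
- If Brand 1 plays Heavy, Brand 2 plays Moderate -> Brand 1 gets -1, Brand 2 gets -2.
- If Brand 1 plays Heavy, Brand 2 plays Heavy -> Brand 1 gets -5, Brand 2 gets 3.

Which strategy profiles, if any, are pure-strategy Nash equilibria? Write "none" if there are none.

There is no pure-strategy Nash equilibrium.

For each strategy profile, look for a profitable unilateral deviation.
(None, Light): Brand 2 can switch to Moderate (-1 → 1). Not NE.
(None, Moderate): Brand 2 can switch to Heavy (1 → 4). Not NE.
(None, Heavy): Brand 1 can switch to Light (-3 → 3). Not NE.
(Light, Light): Brand 1 can switch to None (1 → 2). Not NE.
(Light, Moderate): Brand 1 can switch to None (-4 → 5). Not NE.
(Light, Heavy): Brand 2 can switch to Light (1 → 2). Not NE.
(The remaining 6 profiles each have a profitable deviation by the same check.)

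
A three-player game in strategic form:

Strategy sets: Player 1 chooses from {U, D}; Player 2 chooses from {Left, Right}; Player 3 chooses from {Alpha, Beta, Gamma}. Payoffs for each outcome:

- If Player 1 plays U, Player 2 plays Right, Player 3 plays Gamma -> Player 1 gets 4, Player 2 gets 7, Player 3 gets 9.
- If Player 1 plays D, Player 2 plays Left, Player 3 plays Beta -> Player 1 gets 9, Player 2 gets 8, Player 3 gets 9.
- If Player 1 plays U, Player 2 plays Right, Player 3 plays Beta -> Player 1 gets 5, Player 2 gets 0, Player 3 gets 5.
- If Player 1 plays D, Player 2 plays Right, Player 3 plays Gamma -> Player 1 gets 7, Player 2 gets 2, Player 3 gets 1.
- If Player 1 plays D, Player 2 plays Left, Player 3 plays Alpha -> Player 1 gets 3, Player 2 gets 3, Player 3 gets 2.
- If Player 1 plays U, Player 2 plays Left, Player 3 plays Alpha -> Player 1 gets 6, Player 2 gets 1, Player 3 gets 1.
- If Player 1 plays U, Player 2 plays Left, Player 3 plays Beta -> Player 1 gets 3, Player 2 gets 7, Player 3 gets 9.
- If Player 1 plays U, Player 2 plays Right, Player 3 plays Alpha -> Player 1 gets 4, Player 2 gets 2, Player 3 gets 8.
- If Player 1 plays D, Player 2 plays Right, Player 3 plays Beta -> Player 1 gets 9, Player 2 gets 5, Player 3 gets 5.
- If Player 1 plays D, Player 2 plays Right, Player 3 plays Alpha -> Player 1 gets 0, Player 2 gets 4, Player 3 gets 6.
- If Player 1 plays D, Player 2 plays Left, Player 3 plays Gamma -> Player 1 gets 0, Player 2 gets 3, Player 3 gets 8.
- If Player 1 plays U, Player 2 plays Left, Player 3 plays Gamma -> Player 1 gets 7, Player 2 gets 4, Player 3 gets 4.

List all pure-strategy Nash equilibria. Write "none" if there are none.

Mark each player's best response to every combination of opponents' strategies; a profile where every player is best-responding is a pure Nash equilibrium.
Player 1 against (Left, Alpha): payoffs 6, 3 → best response U.
Player 1 against (Left, Beta): payoffs 3, 9 → best response D.
Player 1 against (Left, Gamma): payoffs 7, 0 → best response U.
Player 1 against (Right, Alpha): payoffs 4, 0 → best response U.
Player 1 against (Right, Beta): payoffs 5, 9 → best response D.
Player 1 against (Right, Gamma): payoffs 4, 7 → best response D.
Player 2 against (U, Alpha): payoffs 1, 2 → best response Right.
Player 2 against (U, Beta): payoffs 7, 0 → best response Left.
Player 2 against (U, Gamma): payoffs 4, 7 → best response Right.
Player 2 against (D, Alpha): payoffs 3, 4 → best response Right.
Player 2 against (D, Beta): payoffs 8, 5 → best response Left.
Player 2 against (D, Gamma): payoffs 3, 2 → best response Left.
Player 3 against (U, Left): payoffs 1, 9, 4 → best response Beta.
Player 3 against (U, Right): payoffs 8, 5, 9 → best response Gamma.
Player 3 against (D, Left): payoffs 2, 9, 8 → best response Beta.
Player 3 against (D, Right): payoffs 6, 5, 1 → best response Alpha.
Mutual best responses: (D, Left, Beta).

Pure NE: (D, Left, Beta)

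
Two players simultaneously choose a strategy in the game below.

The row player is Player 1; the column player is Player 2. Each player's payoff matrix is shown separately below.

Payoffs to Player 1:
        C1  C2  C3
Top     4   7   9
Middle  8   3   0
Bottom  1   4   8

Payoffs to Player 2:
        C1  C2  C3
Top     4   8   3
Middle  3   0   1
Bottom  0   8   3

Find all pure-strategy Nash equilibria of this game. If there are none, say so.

Player 1 against C1: payoffs 4, 8, 1 → best response Middle.
Player 1 against C2: payoffs 7, 3, 4 → best response Top.
Player 1 against C3: payoffs 9, 0, 8 → best response Top.
Player 2 against Top: payoffs 4, 8, 3 → best response C2.
Player 2 against Middle: payoffs 3, 0, 1 → best response C1.
Player 2 against Bottom: payoffs 0, 8, 3 → best response C2.
Mutual best responses: (Top, C2); (Middle, C1).

Pure-strategy Nash equilibria: (Top, C2); (Middle, C1)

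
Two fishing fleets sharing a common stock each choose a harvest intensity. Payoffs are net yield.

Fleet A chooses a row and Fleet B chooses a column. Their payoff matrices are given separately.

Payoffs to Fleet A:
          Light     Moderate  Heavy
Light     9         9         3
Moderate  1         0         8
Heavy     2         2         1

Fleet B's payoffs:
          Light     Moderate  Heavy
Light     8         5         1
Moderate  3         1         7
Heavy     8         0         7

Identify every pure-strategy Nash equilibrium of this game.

Fleet A against Light: payoffs 9, 1, 2 → best response Light.
Fleet A against Moderate: payoffs 9, 0, 2 → best response Light.
Fleet A against Heavy: payoffs 3, 8, 1 → best response Moderate.
Fleet B against Light: payoffs 8, 5, 1 → best response Light.
Fleet B against Moderate: payoffs 3, 1, 7 → best response Heavy.
Fleet B against Heavy: payoffs 8, 0, 7 → best response Light.
Mutual best responses: (Light, Light); (Moderate, Heavy).

(Light, Light), (Moderate, Heavy)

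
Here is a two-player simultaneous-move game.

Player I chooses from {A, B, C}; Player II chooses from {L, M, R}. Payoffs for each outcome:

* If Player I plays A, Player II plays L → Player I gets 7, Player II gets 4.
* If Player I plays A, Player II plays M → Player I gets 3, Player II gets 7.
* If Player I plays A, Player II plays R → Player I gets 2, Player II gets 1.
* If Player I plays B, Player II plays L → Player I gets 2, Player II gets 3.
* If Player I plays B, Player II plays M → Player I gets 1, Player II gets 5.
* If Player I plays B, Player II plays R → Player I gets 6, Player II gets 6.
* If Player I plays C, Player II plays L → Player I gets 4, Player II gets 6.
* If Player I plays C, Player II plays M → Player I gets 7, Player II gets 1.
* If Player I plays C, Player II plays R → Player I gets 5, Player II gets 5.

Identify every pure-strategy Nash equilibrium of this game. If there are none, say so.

(A, L): Player II can switch to M (4 → 7). Not NE.
(A, M): Player I can switch to C (3 → 7). Not NE.
(A, R): Player I can switch to B (2 → 6). Not NE.
(B, L): Player I can switch to A (2 → 7). Not NE.
(B, M): Player I can switch to A (1 → 3). Not NE.
(B, R): Player I gets 6, best alternative 5; Player II gets 6, best alternative 5. No profitable deviation — NE.
(C, L): Player I can switch to A (4 → 7). Not NE.
(C, M): Player II can switch to L (1 → 6). Not NE.
(C, R): Player I can switch to B (5 → 6). Not NE.

The unique pure-strategy Nash equilibrium is (B, R).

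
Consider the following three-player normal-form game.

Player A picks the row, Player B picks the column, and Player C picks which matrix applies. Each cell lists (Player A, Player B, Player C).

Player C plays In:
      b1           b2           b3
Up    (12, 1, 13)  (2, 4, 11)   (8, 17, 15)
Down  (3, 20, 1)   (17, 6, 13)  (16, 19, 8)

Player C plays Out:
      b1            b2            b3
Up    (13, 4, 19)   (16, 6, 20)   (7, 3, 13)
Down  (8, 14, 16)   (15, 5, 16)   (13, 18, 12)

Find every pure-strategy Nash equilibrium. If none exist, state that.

(Up, b2, Out) and (Down, b3, Out)

Check each profile: it is a Nash equilibrium iff no player can strictly gain by switching unilaterally.
(Up, b1, In): Player B can switch to b2 (1 → 4). Not NE.
(Up, b1, Out): Player B can switch to b2 (4 → 6). Not NE.
(Up, b2, In): Player A can switch to Down (2 → 17). Not NE.
(Up, b2, Out): Player A gets 16, best alternative 15; Player B gets 6, best alternative 4; Player C gets 20, best alternative 11. No profitable deviation — NE.
(Up, b3, In): Player A can switch to Down (8 → 16). Not NE.
(Up, b3, Out): Player A can switch to Down (7 → 13). Not NE.
(Down, b1, In): Player A can switch to Up (3 → 12). Not NE.
(Down, b1, Out): Player A can switch to Up (8 → 13). Not NE.
(Down, b2, In): Player B can switch to b1 (6 → 20). Not NE.
(Down, b2, Out): Player A can switch to Up (15 → 16). Not NE.
(Down, b3, In): Player B can switch to b1 (19 → 20). Not NE.
(Down, b3, Out): Player A gets 13, best alternative 7; Player B gets 18, best alternative 14; Player C gets 12, best alternative 8. No profitable deviation — NE.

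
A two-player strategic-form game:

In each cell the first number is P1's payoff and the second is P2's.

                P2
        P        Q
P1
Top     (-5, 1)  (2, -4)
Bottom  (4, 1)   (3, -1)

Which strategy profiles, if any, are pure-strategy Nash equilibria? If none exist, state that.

(Bottom, P)

P1 against P: payoffs -5, 4 → best response Bottom.
P1 against Q: payoffs 2, 3 → best response Bottom.
P2 against Top: payoffs 1, -4 → best response P.
P2 against Bottom: payoffs 1, -1 → best response P.
Mutual best responses: (Bottom, P).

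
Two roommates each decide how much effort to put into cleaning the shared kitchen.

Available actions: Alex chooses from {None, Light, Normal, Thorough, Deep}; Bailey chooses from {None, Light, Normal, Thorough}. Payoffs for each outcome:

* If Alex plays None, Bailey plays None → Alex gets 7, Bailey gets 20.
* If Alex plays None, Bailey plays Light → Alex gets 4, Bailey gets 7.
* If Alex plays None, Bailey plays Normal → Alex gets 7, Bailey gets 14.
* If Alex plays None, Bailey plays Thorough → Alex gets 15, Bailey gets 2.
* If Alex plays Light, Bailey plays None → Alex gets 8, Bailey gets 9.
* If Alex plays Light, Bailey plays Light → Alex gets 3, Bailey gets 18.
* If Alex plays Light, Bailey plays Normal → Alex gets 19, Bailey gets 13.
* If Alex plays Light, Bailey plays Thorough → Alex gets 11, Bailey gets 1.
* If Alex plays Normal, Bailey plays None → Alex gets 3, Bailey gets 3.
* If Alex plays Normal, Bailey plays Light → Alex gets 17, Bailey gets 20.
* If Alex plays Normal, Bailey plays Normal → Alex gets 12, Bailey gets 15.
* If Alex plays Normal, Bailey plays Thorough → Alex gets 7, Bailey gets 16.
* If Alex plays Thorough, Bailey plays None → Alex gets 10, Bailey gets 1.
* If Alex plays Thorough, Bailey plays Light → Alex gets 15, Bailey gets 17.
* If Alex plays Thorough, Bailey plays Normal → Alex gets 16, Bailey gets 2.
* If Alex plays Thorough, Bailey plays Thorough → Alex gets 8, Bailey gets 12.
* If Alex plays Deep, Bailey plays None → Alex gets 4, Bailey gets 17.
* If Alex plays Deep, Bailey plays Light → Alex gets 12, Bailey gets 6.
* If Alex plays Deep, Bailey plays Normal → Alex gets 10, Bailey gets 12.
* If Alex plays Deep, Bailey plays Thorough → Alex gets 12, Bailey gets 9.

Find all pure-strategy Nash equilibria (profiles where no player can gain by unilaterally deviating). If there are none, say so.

(Normal, Light)

For each strategy profile, look for a profitable unilateral deviation.
(None, None): Alex can switch to Light (7 → 8). Not NE.
(None, Light): Alex can switch to Normal (4 → 17). Not NE.
(None, Normal): Alex can switch to Light (7 → 19). Not NE.
(None, Thorough): Bailey can switch to None (2 → 20). Not NE.
(Light, None): Alex can switch to Thorough (8 → 10). Not NE.
(Light, Light): Alex can switch to None (3 → 4). Not NE.
(Light, Normal): Bailey can switch to Light (13 → 18). Not NE.
(Light, Thorough): Alex can switch to None (11 → 15). Not NE.
(Normal, Light): Alex gets 17, best alternative 15; Bailey gets 20, best alternative 16. No profitable deviation — NE.
(The remaining 11 profiles each have a profitable deviation by the same check.)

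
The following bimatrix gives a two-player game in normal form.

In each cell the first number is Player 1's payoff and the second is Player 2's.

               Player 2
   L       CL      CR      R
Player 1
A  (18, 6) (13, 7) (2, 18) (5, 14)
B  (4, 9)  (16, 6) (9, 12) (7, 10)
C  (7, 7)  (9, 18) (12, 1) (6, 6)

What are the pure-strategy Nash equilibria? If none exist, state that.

Check each profile: it is a Nash equilibrium iff no player can strictly gain by switching unilaterally.
(A, L): Player 2 can switch to CL (6 → 7). Not NE.
(A, CL): Player 1 can switch to B (13 → 16). Not NE.
(A, CR): Player 1 can switch to B (2 → 9). Not NE.
(A, R): Player 1 can switch to B (5 → 7). Not NE.
(B, L): Player 1 can switch to A (4 → 18). Not NE.
(B, CL): Player 2 can switch to L (6 → 9). Not NE.
(B, CR): Player 1 can switch to C (9 → 12). Not NE.
(B, R): Player 2 can switch to CR (10 → 12). Not NE.
(The remaining 4 profiles each have a profitable deviation by the same check.)

none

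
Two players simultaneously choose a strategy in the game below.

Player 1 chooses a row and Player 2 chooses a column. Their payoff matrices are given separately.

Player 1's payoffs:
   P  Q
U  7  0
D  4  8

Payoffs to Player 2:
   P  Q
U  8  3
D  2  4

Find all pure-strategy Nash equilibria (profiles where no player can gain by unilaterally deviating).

(U, P): Player 1 gets 7, best alternative 4; Player 2 gets 8, best alternative 3. No profitable deviation — NE.
(U, Q): Player 1 can switch to D (0 → 8). Not NE.
(D, P): Player 1 can switch to U (4 → 7). Not NE.
(D, Q): Player 1 gets 8, best alternative 0; Player 2 gets 4, best alternative 2. No profitable deviation — NE.

(U, P), (D, Q)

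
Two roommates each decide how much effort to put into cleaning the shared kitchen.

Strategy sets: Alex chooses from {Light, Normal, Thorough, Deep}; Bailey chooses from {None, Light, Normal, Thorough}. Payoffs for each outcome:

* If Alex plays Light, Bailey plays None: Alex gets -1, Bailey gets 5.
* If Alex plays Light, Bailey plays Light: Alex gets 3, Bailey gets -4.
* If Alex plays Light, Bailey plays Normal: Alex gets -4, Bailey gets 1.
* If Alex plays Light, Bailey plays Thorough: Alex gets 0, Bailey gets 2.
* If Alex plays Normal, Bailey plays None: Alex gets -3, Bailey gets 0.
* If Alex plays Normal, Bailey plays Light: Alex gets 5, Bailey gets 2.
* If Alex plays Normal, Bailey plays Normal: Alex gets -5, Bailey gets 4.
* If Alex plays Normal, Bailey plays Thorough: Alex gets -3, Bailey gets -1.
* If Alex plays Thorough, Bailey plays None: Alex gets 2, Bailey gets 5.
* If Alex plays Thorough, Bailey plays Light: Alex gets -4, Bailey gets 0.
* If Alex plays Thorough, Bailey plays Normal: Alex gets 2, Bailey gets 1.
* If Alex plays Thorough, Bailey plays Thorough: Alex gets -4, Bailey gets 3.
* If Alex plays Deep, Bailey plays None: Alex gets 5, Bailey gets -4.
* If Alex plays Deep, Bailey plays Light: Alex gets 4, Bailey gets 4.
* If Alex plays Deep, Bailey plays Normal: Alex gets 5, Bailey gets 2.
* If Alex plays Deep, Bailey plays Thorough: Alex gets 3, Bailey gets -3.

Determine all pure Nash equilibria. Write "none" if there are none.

Alex against None: payoffs -1, -3, 2, 5 → best response Deep.
Alex against Light: payoffs 3, 5, -4, 4 → best response Normal.
Alex against Normal: payoffs -4, -5, 2, 5 → best response Deep.
Alex against Thorough: payoffs 0, -3, -4, 3 → best response Deep.
Bailey against Light: payoffs 5, -4, 1, 2 → best response None.
Bailey against Normal: payoffs 0, 2, 4, -1 → best response Normal.
Bailey against Thorough: payoffs 5, 0, 1, 3 → best response None.
Bailey against Deep: payoffs -4, 4, 2, -3 → best response Light.
No profile is a mutual best response for all players.

This game has no pure Nash equilibrium.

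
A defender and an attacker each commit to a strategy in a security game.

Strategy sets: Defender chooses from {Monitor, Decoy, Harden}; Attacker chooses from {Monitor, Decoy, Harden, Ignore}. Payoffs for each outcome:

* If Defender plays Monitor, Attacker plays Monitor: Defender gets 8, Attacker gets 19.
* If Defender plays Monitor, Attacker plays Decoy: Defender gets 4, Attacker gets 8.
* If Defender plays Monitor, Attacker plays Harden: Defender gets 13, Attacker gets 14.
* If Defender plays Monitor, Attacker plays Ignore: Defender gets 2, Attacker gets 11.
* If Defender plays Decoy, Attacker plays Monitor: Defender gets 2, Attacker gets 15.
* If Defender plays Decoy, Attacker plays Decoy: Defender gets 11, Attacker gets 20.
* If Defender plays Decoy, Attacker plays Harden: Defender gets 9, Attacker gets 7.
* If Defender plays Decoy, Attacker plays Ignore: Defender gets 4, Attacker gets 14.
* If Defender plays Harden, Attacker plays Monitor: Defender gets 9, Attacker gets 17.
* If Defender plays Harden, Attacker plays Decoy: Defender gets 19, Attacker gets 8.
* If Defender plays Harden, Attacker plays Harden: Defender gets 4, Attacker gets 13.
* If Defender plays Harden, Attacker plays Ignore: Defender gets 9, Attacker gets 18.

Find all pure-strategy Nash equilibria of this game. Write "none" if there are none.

(Monitor, Monitor): Defender can switch to Harden (8 → 9). Not NE.
(Monitor, Decoy): Defender can switch to Decoy (4 → 11). Not NE.
(Monitor, Harden): Attacker can switch to Monitor (14 → 19). Not NE.
(Monitor, Ignore): Defender can switch to Decoy (2 → 4). Not NE.
(Decoy, Monitor): Defender can switch to Monitor (2 → 8). Not NE.
(Decoy, Decoy): Defender can switch to Harden (11 → 19). Not NE.
(Decoy, Harden): Defender can switch to Monitor (9 → 13). Not NE.
(Decoy, Ignore): Defender can switch to Harden (4 → 9). Not NE.
(Harden, Monitor): Attacker can switch to Ignore (17 → 18). Not NE.
(Harden, Decoy): Attacker can switch to Monitor (8 → 17). Not NE.
(Harden, Ignore): Defender gets 9, best alternative 4; Attacker gets 18, best alternative 17. No profitable deviation — NE.
(The remaining 1 profile has a profitable deviation by the same check.)

The unique pure-strategy Nash equilibrium is (Harden, Ignore).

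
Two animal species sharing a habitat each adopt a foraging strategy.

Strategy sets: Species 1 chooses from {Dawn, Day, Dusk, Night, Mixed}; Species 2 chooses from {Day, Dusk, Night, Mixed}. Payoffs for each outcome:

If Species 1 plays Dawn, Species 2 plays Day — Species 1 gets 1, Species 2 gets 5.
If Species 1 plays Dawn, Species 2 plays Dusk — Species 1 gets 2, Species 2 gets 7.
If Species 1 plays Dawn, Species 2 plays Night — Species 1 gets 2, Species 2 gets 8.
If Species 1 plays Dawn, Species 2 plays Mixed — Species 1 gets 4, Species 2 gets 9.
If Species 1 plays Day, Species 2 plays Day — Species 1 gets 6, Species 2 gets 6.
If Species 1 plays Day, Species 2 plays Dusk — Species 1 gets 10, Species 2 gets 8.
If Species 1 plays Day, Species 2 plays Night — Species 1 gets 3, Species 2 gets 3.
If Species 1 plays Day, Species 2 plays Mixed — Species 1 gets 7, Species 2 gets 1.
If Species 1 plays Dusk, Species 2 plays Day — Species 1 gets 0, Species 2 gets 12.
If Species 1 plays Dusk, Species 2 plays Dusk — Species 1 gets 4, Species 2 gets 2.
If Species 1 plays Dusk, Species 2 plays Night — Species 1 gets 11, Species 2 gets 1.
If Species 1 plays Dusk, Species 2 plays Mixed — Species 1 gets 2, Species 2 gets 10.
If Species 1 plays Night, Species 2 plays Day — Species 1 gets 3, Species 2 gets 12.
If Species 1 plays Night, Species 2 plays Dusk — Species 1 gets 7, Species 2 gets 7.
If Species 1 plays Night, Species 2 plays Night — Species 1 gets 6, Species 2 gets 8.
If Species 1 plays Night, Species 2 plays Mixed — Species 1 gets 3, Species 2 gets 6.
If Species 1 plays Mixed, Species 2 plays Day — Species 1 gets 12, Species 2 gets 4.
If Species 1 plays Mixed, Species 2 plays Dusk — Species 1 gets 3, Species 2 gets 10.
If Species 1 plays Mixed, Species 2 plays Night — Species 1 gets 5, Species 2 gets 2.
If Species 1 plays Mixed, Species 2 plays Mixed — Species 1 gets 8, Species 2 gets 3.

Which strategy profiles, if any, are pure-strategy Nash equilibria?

(Dawn, Day): Species 1 can switch to Day (1 → 6). Not NE.
(Dawn, Dusk): Species 1 can switch to Day (2 → 10). Not NE.
(Dawn, Night): Species 1 can switch to Day (2 → 3). Not NE.
(Dawn, Mixed): Species 1 can switch to Day (4 → 7). Not NE.
(Day, Day): Species 1 can switch to Mixed (6 → 12). Not NE.
(Day, Dusk): Species 1 gets 10, best alternative 7; Species 2 gets 8, best alternative 6. No profitable deviation — NE.
(Day, Night): Species 1 can switch to Dusk (3 → 11). Not NE.
(Day, Mixed): Species 1 can switch to Mixed (7 → 8). Not NE.
(Dusk, Day): Species 1 can switch to Dawn (0 → 1). Not NE.
(Dusk, Dusk): Species 1 can switch to Day (4 → 10). Not NE.
(Dusk, Night): Species 2 can switch to Day (1 → 12). Not NE.
(The remaining 9 profiles each have a profitable deviation by the same check.)

(Day, Dusk)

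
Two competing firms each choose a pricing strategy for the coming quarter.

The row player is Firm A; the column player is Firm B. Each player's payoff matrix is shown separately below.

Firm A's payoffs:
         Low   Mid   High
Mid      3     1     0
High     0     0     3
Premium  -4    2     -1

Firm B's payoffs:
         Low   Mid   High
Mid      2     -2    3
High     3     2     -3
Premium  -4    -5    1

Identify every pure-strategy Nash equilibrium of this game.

(Mid, Low): Firm B can switch to High (2 → 3). Not NE.
(Mid, Mid): Firm A can switch to Premium (1 → 2). Not NE.
(Mid, High): Firm A can switch to High (0 → 3). Not NE.
(High, Low): Firm A can switch to Mid (0 → 3). Not NE.
(High, Mid): Firm A can switch to Mid (0 → 1). Not NE.
(High, High): Firm B can switch to Low (-3 → 3). Not NE.
(Premium, Low): Firm A can switch to Mid (-4 → 3). Not NE.
(Premium, Mid): Firm B can switch to Low (-5 → -4). Not NE.
(Premium, High): Firm A can switch to Mid (-1 → 0). Not NE.

none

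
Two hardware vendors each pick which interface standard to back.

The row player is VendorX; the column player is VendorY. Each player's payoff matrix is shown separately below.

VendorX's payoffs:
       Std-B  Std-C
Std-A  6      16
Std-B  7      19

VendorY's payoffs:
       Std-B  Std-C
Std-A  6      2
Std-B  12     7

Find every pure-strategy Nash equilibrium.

For each player, find the best response to each opponent profile; mutual best responses are the pure NE.
VendorX against Std-B: payoffs 6, 7 → best response Std-B.
VendorX against Std-C: payoffs 16, 19 → best response Std-B.
VendorY against Std-A: payoffs 6, 2 → best response Std-B.
VendorY against Std-B: payoffs 12, 7 → best response Std-B.
Mutual best responses: (Std-B, Std-B).

(Std-B, Std-B)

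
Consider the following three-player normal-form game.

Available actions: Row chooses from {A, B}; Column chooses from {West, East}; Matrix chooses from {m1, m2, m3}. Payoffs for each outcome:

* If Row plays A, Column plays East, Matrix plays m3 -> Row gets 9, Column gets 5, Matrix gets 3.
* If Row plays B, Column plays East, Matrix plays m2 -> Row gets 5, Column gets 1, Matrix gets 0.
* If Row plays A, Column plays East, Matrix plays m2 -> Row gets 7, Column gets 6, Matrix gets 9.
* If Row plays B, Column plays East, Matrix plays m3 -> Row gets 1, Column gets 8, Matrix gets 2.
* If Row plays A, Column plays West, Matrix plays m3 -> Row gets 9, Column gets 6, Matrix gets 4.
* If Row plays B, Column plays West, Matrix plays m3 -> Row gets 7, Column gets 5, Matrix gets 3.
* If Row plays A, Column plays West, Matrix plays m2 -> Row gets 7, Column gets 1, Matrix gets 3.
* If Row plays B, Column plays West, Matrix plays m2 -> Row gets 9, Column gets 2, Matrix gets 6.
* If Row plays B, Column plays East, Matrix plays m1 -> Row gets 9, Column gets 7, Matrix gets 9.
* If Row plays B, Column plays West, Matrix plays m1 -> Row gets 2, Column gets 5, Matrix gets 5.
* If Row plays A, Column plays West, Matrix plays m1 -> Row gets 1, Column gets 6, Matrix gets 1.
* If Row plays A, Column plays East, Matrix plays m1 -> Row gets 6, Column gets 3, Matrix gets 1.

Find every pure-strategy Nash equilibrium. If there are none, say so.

Row against (West, m1): payoffs 1, 2 → best response B.
Row against (West, m2): payoffs 7, 9 → best response B.
Row against (West, m3): payoffs 9, 7 → best response A.
Row against (East, m1): payoffs 6, 9 → best response B.
Row against (East, m2): payoffs 7, 5 → best response A.
Row against (East, m3): payoffs 9, 1 → best response A.
Column against (A, m1): payoffs 6, 3 → best response West.
Column against (A, m2): payoffs 1, 6 → best response East.
Column against (A, m3): payoffs 6, 5 → best response West.
Column against (B, m1): payoffs 5, 7 → best response East.
Column against (B, m2): payoffs 2, 1 → best response West.
Column against (B, m3): payoffs 5, 8 → best response East.
Matrix against (A, West): payoffs 1, 3, 4 → best response m3.
Matrix against (A, East): payoffs 1, 9, 3 → best response m2.
Matrix against (B, West): payoffs 5, 6, 3 → best response m2.
Matrix against (B, East): payoffs 9, 0, 2 → best response m1.
Mutual best responses: (A, West, m3); (A, East, m2); (B, West, m2); (B, East, m1).

Pure-strategy Nash equilibria: (A, West, m3); (A, East, m2); (B, West, m2); (B, East, m1)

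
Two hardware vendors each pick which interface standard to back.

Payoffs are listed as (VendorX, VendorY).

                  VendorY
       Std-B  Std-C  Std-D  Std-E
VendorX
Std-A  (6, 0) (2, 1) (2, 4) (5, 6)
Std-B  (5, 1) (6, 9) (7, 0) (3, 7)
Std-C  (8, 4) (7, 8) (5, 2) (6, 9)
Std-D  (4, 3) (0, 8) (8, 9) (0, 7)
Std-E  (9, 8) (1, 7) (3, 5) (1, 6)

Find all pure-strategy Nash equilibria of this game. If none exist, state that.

VendorX against Std-B: payoffs 6, 5, 8, 4, 9 → best response Std-E.
VendorX against Std-C: payoffs 2, 6, 7, 0, 1 → best response Std-C.
VendorX against Std-D: payoffs 2, 7, 5, 8, 3 → best response Std-D.
VendorX against Std-E: payoffs 5, 3, 6, 0, 1 → best response Std-C.
VendorY against Std-A: payoffs 0, 1, 4, 6 → best response Std-E.
VendorY against Std-B: payoffs 1, 9, 0, 7 → best response Std-C.
VendorY against Std-C: payoffs 4, 8, 2, 9 → best response Std-E.
VendorY against Std-D: payoffs 3, 8, 9, 7 → best response Std-D.
VendorY against Std-E: payoffs 8, 7, 5, 6 → best response Std-B.
Mutual best responses: (Std-C, Std-E); (Std-D, Std-D); (Std-E, Std-B).

Pure-strategy Nash equilibria: (Std-C, Std-E), (Std-D, Std-D), (Std-E, Std-B)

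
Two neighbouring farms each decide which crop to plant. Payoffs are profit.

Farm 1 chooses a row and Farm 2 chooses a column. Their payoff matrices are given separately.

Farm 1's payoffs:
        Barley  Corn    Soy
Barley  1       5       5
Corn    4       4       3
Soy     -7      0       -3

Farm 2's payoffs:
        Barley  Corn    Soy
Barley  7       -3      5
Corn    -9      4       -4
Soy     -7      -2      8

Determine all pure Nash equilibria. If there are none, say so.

(Barley, Barley): Farm 1 can switch to Corn (1 → 4). Not NE.
(Barley, Corn): Farm 2 can switch to Barley (-3 → 7). Not NE.
(Barley, Soy): Farm 2 can switch to Barley (5 → 7). Not NE.
(Corn, Barley): Farm 2 can switch to Corn (-9 → 4). Not NE.
(Corn, Corn): Farm 1 can switch to Barley (4 → 5). Not NE.
(Corn, Soy): Farm 1 can switch to Barley (3 → 5). Not NE.
(Soy, Barley): Farm 1 can switch to Barley (-7 → 1). Not NE.
(Soy, Corn): Farm 1 can switch to Barley (0 → 5). Not NE.
(Soy, Soy): Farm 1 can switch to Barley (-3 → 5). Not NE.

No pure-strategy Nash equilibrium.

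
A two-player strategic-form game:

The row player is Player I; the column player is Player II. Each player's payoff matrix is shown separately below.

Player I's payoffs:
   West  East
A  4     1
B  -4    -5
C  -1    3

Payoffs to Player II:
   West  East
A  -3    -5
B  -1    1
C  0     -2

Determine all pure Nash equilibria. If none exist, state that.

Mark each player's best response to every combination of opponents' strategies; a profile where every player is best-responding is a pure Nash equilibrium.
Player I against West: payoffs 4, -4, -1 → best response A.
Player I against East: payoffs 1, -5, 3 → best response C.
Player II against A: payoffs -3, -5 → best response West.
Player II against B: payoffs -1, 1 → best response East.
Player II against C: payoffs 0, -2 → best response West.
Mutual best responses: (A, West).

Pure NE: (A, West)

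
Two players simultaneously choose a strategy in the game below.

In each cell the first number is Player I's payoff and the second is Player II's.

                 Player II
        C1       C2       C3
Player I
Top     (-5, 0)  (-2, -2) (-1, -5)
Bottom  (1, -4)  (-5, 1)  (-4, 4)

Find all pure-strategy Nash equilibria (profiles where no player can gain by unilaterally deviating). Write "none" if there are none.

No pure-strategy Nash equilibrium.

(Top, C1): Player I can switch to Bottom (-5 → 1). Not NE.
(Top, C2): Player II can switch to C1 (-2 → 0). Not NE.
(Top, C3): Player II can switch to C1 (-5 → 0). Not NE.
(Bottom, C1): Player II can switch to C2 (-4 → 1). Not NE.
(Bottom, C2): Player I can switch to Top (-5 → -2). Not NE.
(Bottom, C3): Player I can switch to Top (-4 → -1). Not NE.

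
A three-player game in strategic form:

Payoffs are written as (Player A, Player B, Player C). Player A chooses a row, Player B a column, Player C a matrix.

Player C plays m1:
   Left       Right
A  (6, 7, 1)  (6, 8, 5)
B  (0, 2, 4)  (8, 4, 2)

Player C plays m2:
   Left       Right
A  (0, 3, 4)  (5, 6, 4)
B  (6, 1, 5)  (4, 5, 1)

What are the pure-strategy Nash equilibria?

(A, Left, m1): Player B can switch to Right (7 → 8). Not NE.
(A, Left, m2): Player A can switch to B (0 → 6). Not NE.
(A, Right, m1): Player A can switch to B (6 → 8). Not NE.
(A, Right, m2): Player C can switch to m1 (4 → 5). Not NE.
(B, Left, m1): Player A can switch to A (0 → 6). Not NE.
(B, Left, m2): Player B can switch to Right (1 → 5). Not NE.
(B, Right, m1): Player A gets 8, best alternative 6; Player B gets 4, best alternative 2; Player C gets 2, best alternative 1. No profitable deviation — NE.
(The remaining 1 profile has a profitable deviation by the same check.)

(B, Right, m1)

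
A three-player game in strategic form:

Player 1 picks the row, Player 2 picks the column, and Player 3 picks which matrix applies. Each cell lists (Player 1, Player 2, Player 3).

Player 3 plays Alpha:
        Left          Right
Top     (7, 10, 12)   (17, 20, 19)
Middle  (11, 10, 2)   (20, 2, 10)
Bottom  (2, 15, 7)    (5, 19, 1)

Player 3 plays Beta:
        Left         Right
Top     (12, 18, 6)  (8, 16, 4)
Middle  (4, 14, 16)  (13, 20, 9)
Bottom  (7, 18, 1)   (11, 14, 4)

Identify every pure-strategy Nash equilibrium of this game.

Check each profile: it is a Nash equilibrium iff no player can strictly gain by switching unilaterally.
(Top, Left, Alpha): Player 1 can switch to Middle (7 → 11). Not NE.
(Top, Left, Beta): Player 3 can switch to Alpha (6 → 12). Not NE.
(Top, Right, Alpha): Player 1 can switch to Middle (17 → 20). Not NE.
(Top, Right, Beta): Player 1 can switch to Middle (8 → 13). Not NE.
(Middle, Left, Alpha): Player 3 can switch to Beta (2 → 16). Not NE.
(Middle, Left, Beta): Player 1 can switch to Top (4 → 12). Not NE.
(Middle, Right, Alpha): Player 2 can switch to Left (2 → 10). Not NE.
(Middle, Right, Beta): Player 3 can switch to Alpha (9 → 10). Not NE.
(Bottom, Left, Alpha): Player 1 can switch to Top (2 → 7). Not NE.
(Bottom, Left, Beta): Player 1 can switch to Top (7 → 12). Not NE.
(Bottom, Right, Alpha): Player 1 can switch to Top (5 → 17). Not NE.
(Bottom, Right, Beta): Player 1 can switch to Middle (11 → 13). Not NE.

There is no pure-strategy Nash equilibrium.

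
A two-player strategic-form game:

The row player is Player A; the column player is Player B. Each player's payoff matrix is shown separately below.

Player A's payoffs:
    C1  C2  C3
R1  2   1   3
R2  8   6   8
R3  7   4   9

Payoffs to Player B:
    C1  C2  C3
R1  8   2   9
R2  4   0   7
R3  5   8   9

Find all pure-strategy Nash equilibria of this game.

For each player, find the best response to each opponent profile; mutual best responses are the pure NE.
Player A against C1: payoffs 2, 8, 7 → best response R2.
Player A against C2: payoffs 1, 6, 4 → best response R2.
Player A against C3: payoffs 3, 8, 9 → best response R3.
Player B against R1: payoffs 8, 2, 9 → best response C3.
Player B against R2: payoffs 4, 0, 7 → best response C3.
Player B against R3: payoffs 5, 8, 9 → best response C3.
Mutual best responses: (R3, C3).

Pure NE: (R3, C3)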